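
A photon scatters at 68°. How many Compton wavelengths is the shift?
0.6254 λ_C

The Compton shift formula is:
Δλ = λ_C(1 - cos θ)

Dividing both sides by λ_C:
Δλ/λ_C = 1 - cos θ

For θ = 68°:
Δλ/λ_C = 1 - cos(68°)
Δλ/λ_C = 1 - 0.3746
Δλ/λ_C = 0.6254

This means the shift is 0.6254 × λ_C = 1.5174 pm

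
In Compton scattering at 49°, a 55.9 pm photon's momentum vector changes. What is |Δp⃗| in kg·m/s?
9.7601e-24 kg·m/s

Photon momentum magnitude is p = h/λ.

Initial momentum:
p₀ = h/λ = 6.6261e-34/5.5900e-11 = 1.1853e-23 kg·m/s

After scattering:
λ' = λ + Δλ = 55.9 + 0.8345 = 56.7345 pm
p' = h/λ' = 6.6261e-34/5.6735e-11 = 1.1679e-23 kg·m/s

Momentum is a vector; the scattered photon's direction makes angle θ = 49° with the incident direction. The magnitude of the vector change Δp⃗ = p⃗₀ − p⃗' is found from the law of cosines:
|Δp⃗|² = p₀² + p'² − 2p₀p'cos θ
|Δp⃗|² = (1.1853e-23)² + (1.1679e-23)² − 2·1.1853e-23·1.1679e-23·cos(49°)
|Δp⃗| = 9.7601e-24 kg·m/s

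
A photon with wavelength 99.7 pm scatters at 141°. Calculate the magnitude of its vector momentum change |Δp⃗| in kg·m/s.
1.2270e-23 kg·m/s

Photon momentum magnitude is p = h/λ.

Initial momentum:
p₀ = h/λ = 6.6261e-34/9.9700e-11 = 6.6460e-24 kg·m/s

After scattering:
λ' = λ + Δλ = 99.7 + 4.3119 = 104.0119 pm
p' = h/λ' = 6.6261e-34/1.0401e-10 = 6.3705e-24 kg·m/s

Momentum is a vector; the scattered photon's direction makes angle θ = 141° with the incident direction. The magnitude of the vector change Δp⃗ = p⃗₀ − p⃗' is found from the law of cosines:
|Δp⃗|² = p₀² + p'² − 2p₀p'cos θ
|Δp⃗|² = (6.6460e-24)² + (6.3705e-24)² − 2·6.6460e-24·6.3705e-24·cos(141°)
|Δp⃗| = 1.2270e-23 kg·m/s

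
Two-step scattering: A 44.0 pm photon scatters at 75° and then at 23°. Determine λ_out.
45.9912 pm

Apply Compton shift twice:

First scattering at θ₁ = 75°:
Δλ₁ = λ_C(1 - cos(75°))
Δλ₁ = 2.4263 × 0.7412
Δλ₁ = 1.7983 pm

After first scattering:
λ₁ = 44.0 + 1.7983 = 45.7983 pm

Second scattering at θ₂ = 23°:
Δλ₂ = λ_C(1 - cos(23°))
Δλ₂ = 2.4263 × 0.0795
Δλ₂ = 0.1929 pm

Final wavelength:
λ₂ = 45.7983 + 0.1929 = 45.9912 pm

Total shift: Δλ_total = 1.7983 + 0.1929 = 1.9912 pm

(Intermediate values are shown rounded; full precision is carried through to the final answer.)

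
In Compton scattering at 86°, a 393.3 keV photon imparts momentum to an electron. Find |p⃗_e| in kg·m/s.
2.3578e-22 kg·m/s

The electron is initially at rest, so by conservation of momentum:
p⃗_e = p⃗₀ − p⃗'  (incident photon momentum minus scattered photon momentum)

Photon momentum magnitudes (p = h/λ = E/c):
λ₀ = hc/E₀ = 3.1524 pm → p₀ = h/λ₀ = 2.1019e-22 kg·m/s
Δλ = λ_C(1 − cos 86°) = 2.2571 pm
λ' = 5.4095 pm → p' = h/λ' = 1.2249e-22 kg·m/s

The scattered photon makes angle θ = 86° with the incident direction, so by the law of cosines:
|p⃗_e|² = p₀² + p'² − 2p₀p'cos θ
|p⃗_e|² = (2.1019e-22)² + (1.2249e-22)² − 2·2.1019e-22·1.2249e-22·cos(86°)
|p⃗_e| = 2.3578e-22 kg·m/s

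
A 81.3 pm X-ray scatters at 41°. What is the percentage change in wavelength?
0.7320%

Calculate the Compton shift:
Δλ = λ_C(1 - cos(41°))
Δλ = 2.4263 × (1 - cos(41°))
Δλ = 2.4263 × 0.2453
Δλ = 0.5952 pm

Percentage change:
(Δλ/λ₀) × 100 = (0.5952/81.3) × 100
= 0.7320%

(Intermediate values are shown rounded; full precision is carried through to the final answer.)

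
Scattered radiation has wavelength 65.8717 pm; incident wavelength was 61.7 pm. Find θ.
136.00°

First find the wavelength shift:
Δλ = λ' - λ = 65.8717 - 61.7 = 4.1717 pm

Using Δλ = λ_C(1 - cos θ), with λ_C = h/(m_e·c) ≈ 2.42631024 pm:
cos θ = 1 - Δλ/λ_C
cos θ = 1 - 4.1717/2.42631024
cos θ = -0.719360

θ = arccos(-0.719360)
θ = 136.00°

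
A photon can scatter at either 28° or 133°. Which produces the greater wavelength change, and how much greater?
133° produces the larger shift by a factor of 14.370

Calculate both shifts using Δλ = λ_C(1 - cos θ):

For θ₁ = 28°:
Δλ₁ = 2.4263 × (1 - cos(28°))
Δλ₁ = 2.4263 × 0.1171
Δλ₁ = 0.2840 pm

For θ₂ = 133°:
Δλ₂ = 2.4263 × (1 - cos(133°))
Δλ₂ = 2.4263 × 1.6820
Δλ₂ = 4.0810 pm

The 133° angle produces the larger shift.
Ratio: 4.0810/0.2840 = 14.370

(Intermediate values are shown rounded; full precision is carried through to the final answer.)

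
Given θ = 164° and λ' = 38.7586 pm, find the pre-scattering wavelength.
34.0000 pm

From λ' = λ + Δλ, we have λ = λ' - Δλ

First calculate the Compton shift:
Δλ = λ_C(1 - cos θ)
Δλ = 2.4263 × (1 - cos(164°))
Δλ = 2.4263 × 1.9613
Δλ = 4.7586 pm

Initial wavelength:
λ = λ' - Δλ
λ = 38.7586 - 4.7586
λ = 34.0000 pm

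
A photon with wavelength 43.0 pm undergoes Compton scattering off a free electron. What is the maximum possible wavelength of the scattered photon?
47.8526 pm (at θ = 180°)

The Compton shift is Δλ = λ_C(1 − cos θ).

Since cos θ ranges from −1 to 1, the factor (1 − cos θ) ranges from 0 to 2; the maximum shift occurs at θ = 180° (backscattering):
Δλ_max = 2λ_C = 2 × 2.4263 pm = 4.8526 pm

Maximum scattered wavelength:
λ'_max = λ₀ + Δλ_max = 43.0 + 4.8526 = 47.8526 pm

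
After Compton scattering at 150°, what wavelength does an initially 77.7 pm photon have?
82.2276 pm

Using the Compton formula: λ' = λ + λ_C(1 − cos θ)

For θ = 150°, cos θ = -√3/2 (exact) ≈ -0.8660, so:
1 − cos 150° = 1 − (-√3/2) ≈ 1.8660

Δλ = λ_C × 1.8660 = 2.4263 × 1.8660 = 4.5276 pm

λ' = 77.7 + 4.5276 = 82.2276 pm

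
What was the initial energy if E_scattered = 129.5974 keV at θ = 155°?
250.8999 keV

Convert final energy to wavelength (hc ≈ 1239.842 keV·pm):
λ' = hc/E' = 1239.842 / 129.5974 = 9.5669 pm

Calculate the Compton shift:
Δλ = λ_C(1 - cos(155°))
Δλ = 2.4263 × (1 - cos(155°))
Δλ = 4.6253 pm

Initial wavelength:
λ = λ' - Δλ = 9.5669 - 4.6253 = 4.9416 pm

Initial energy:
E = hc/λ = 1239.842 / 4.9416 = 250.8999 keV

(Intermediate values are shown rounded; full precision is carried through to the final answer.)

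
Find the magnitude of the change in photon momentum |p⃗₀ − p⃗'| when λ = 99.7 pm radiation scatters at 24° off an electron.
2.7607e-24 kg·m/s

Photon momentum magnitude is p = h/λ.

Initial momentum:
p₀ = h/λ = 6.6261e-34/9.9700e-11 = 6.6460e-24 kg·m/s

After scattering:
λ' = λ + Δλ = 99.7 + 0.2098 = 99.9098 pm
p' = h/λ' = 6.6261e-34/9.9910e-11 = 6.6321e-24 kg·m/s

Momentum is a vector; the scattered photon's direction makes angle θ = 24° with the incident direction. The magnitude of the vector change Δp⃗ = p⃗₀ − p⃗' is found from the law of cosines:
|Δp⃗|² = p₀² + p'² − 2p₀p'cos θ
|Δp⃗|² = (6.6460e-24)² + (6.6321e-24)² − 2·6.6460e-24·6.6321e-24·cos(24°)
|Δp⃗| = 2.7607e-24 kg·m/s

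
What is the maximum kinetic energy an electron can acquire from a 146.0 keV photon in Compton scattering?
53.0910 keV

Maximum energy transfer occurs at θ = 180° (backscattering).

Initial photon: E₀ = 146.0 keV → λ₀ = 8.4921 pm

Maximum Compton shift (at 180°):
Δλ_max = 2λ_C = 2 × 2.4263 = 4.8526 pm

Final wavelength:
λ' = 8.4921 + 4.8526 = 13.3447 pm

Minimum photon energy (maximum energy to electron):
E'_min = hc/λ' = 92.9090 keV

Maximum electron kinetic energy:
K_max = E₀ - E'_min = 146.0000 - 92.9090 = 53.0910 keV

(Intermediate values are shown rounded; full precision is carried through to the final answer.)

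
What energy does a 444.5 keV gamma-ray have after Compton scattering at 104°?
213.6707 keV

First convert energy to wavelength:
λ = hc/E, with hc ≈ 1239.842 keV·pm (i.e. 1239.842 eV·nm)

For E = 444.5 keV = 444500 eV:
λ = 1239.842 keV·pm / 444.5 keV
λ = 2.7893 pm

Calculate the Compton shift:
Δλ = λ_C(1 - cos(104°)) = 2.4263 × 1.2419
Δλ = 3.0133 pm

Final wavelength:
λ' = 2.7893 + 3.0133 = 5.8026 pm

Final energy:
E' = hc/λ' = 1239.842 / 5.8026 = 213.6707 keV

(Intermediate values are shown rounded; full precision is carried through to the final answer.)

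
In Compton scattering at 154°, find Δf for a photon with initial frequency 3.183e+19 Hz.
1.046e+19 Hz (decrease)

Convert frequency to wavelength (c = 299792458 m/s):
λ₀ = c/f₀ = 299792458/3.183e+19 = 9.4185504e-12 m = 9.4186 pm

Calculate Compton shift:
Δλ = λ_C(1 - cos(154°)) = 4.6071 pm

Final wavelength:
λ' = λ₀ + Δλ = 9.4186 + 4.6071 = 14.0256 pm

Final frequency:
f' = c/λ' = 299792458/1.4025614e-11 = 2.1374641e+19 Hz

Frequency shift (decrease):
Δf = f₀ - f' = 3.183e+19 - 2.1374641e+19 = 1.046e+19 Hz

(Intermediate values are shown rounded; full precision is carried through to the final answer.)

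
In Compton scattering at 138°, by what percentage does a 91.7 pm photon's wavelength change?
4.6122%

Calculate the Compton shift:
Δλ = λ_C(1 - cos(138°))
Δλ = 2.4263 × (1 - cos(138°))
Δλ = 2.4263 × 1.7431
Δλ = 4.2294 pm

Percentage change:
(Δλ/λ₀) × 100 = (4.2294/91.7) × 100
= 4.6122%

(Intermediate values are shown rounded; full precision is carried through to the final answer.)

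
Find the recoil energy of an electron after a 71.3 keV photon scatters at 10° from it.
0.1508 keV

By energy conservation: K_e = E_initial - E_final

First find the scattered photon energy:
Initial wavelength: λ = hc/E = 17.3891 pm
Compton shift: Δλ = λ_C(1 - cos(10°)) = 0.0369 pm
Final wavelength: λ' = 17.3891 + 0.0369 = 17.4259 pm
Final photon energy: E' = hc/λ' = 71.1492 keV

Electron kinetic energy:
K_e = E - E' = 71.3000 - 71.1492 = 0.1508 keV

(Intermediate values are shown rounded; full precision is carried through to the final answer.)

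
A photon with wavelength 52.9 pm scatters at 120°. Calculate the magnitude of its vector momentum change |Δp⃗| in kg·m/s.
2.1001e-23 kg·m/s

Photon momentum magnitude is p = h/λ.

Initial momentum:
p₀ = h/λ = 6.6261e-34/5.2900e-11 = 1.2526e-23 kg·m/s

After scattering:
λ' = λ + Δλ = 52.9 + 3.6395 = 56.5395 pm
p' = h/λ' = 6.6261e-34/5.6539e-11 = 1.1719e-23 kg·m/s

Momentum is a vector; the scattered photon's direction makes angle θ = 120° with the incident direction. The magnitude of the vector change Δp⃗ = p⃗₀ − p⃗' is found from the law of cosines:
|Δp⃗|² = p₀² + p'² − 2p₀p'cos θ
|Δp⃗|² = (1.2526e-23)² + (1.1719e-23)² − 2·1.2526e-23·1.1719e-23·cos(120°)
|Δp⃗| = 2.1001e-23 kg·m/s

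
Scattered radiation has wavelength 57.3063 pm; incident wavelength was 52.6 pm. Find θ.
160.00°

First find the wavelength shift:
Δλ = λ' - λ = 57.3063 - 52.6 = 4.7063 pm

Using Δλ = λ_C(1 - cos θ), with λ_C = h/(m_e·c) ≈ 2.42631024 pm:
cos θ = 1 - Δλ/λ_C
cos θ = 1 - 4.7063/2.42631024
cos θ = -0.939694

θ = arccos(-0.939694)
θ = 160.00°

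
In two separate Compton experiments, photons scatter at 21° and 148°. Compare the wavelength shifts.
148° produces the larger shift by a factor of 27.824

Calculate both shifts using Δλ = λ_C(1 - cos θ):

For θ₁ = 21°:
Δλ₁ = 2.4263 × (1 - cos(21°))
Δλ₁ = 2.4263 × 0.0664
Δλ₁ = 0.1612 pm

For θ₂ = 148°:
Δλ₂ = 2.4263 × (1 - cos(148°))
Δλ₂ = 2.4263 × 1.8480
Δλ₂ = 4.4839 pm

The 148° angle produces the larger shift.
Ratio: 4.4839/0.1612 = 27.824

(Intermediate values are shown rounded; full precision is carried through to the final answer.)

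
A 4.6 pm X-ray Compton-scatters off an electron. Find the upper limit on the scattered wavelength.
9.4526 pm (at θ = 180°)

The Compton shift is Δλ = λ_C(1 − cos θ).

Since cos θ ranges from −1 to 1, the factor (1 − cos θ) ranges from 0 to 2; the maximum shift occurs at θ = 180° (backscattering):
Δλ_max = 2λ_C = 2 × 2.4263 pm = 4.8526 pm

Maximum scattered wavelength:
λ'_max = λ₀ + Δλ_max = 4.6 + 4.8526 = 9.4526 pm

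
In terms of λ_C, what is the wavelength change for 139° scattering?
1.7547 λ_C

The Compton shift formula is:
Δλ = λ_C(1 - cos θ)

Dividing both sides by λ_C:
Δλ/λ_C = 1 - cos θ

For θ = 139°:
Δλ/λ_C = 1 - cos(139°)
Δλ/λ_C = 1 - -0.7547
Δλ/λ_C = 1.7547

This means the shift is 1.7547 × λ_C = 4.2575 pm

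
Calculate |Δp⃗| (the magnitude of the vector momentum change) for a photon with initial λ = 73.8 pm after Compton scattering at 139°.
1.6362e-23 kg·m/s

Photon momentum magnitude is p = h/λ.

Initial momentum:
p₀ = h/λ = 6.6261e-34/7.3800e-11 = 8.9784e-24 kg·m/s

After scattering:
λ' = λ + Δλ = 73.8 + 4.2575 = 78.0575 pm
p' = h/λ' = 6.6261e-34/7.8057e-11 = 8.4887e-24 kg·m/s

Momentum is a vector; the scattered photon's direction makes angle θ = 139° with the incident direction. The magnitude of the vector change Δp⃗ = p⃗₀ − p⃗' is found from the law of cosines:
|Δp⃗|² = p₀² + p'² − 2p₀p'cos θ
|Δp⃗|² = (8.9784e-24)² + (8.4887e-24)² − 2·8.9784e-24·8.4887e-24·cos(139°)
|Δp⃗| = 1.6362e-23 kg·m/s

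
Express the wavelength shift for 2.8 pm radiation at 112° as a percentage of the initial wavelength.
119.1151%

Calculate the Compton shift:
Δλ = λ_C(1 - cos(112°))
Δλ = 2.4263 × (1 - cos(112°))
Δλ = 2.4263 × 1.3746
Δλ = 3.3352 pm

Percentage change:
(Δλ/λ₀) × 100 = (3.3352/2.8) × 100
= 119.1151%

(Intermediate values are shown rounded; full precision is carried through to the final answer.)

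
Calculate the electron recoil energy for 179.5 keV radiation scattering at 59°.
26.1276 keV

By energy conservation: K_e = E_initial - E_final

First find the scattered photon energy:
Initial wavelength: λ = hc/E = 6.9072 pm
Compton shift: Δλ = λ_C(1 - cos(59°)) = 1.1767 pm
Final wavelength: λ' = 6.9072 + 1.1767 = 8.0839 pm
Final photon energy: E' = hc/λ' = 153.3724 keV

Electron kinetic energy:
K_e = E - E' = 179.5000 - 153.3724 = 26.1276 keV

(Intermediate values are shown rounded; full precision is carried through to the final answer.)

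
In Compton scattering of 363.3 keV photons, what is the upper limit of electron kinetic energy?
213.2951 keV

Maximum energy transfer occurs at θ = 180° (backscattering).

Initial photon: E₀ = 363.3 keV → λ₀ = 3.4127 pm

Maximum Compton shift (at 180°):
Δλ_max = 2λ_C = 2 × 2.4263 = 4.8526 pm

Final wavelength:
λ' = 3.4127 + 4.8526 = 8.2653 pm

Minimum photon energy (maximum energy to electron):
E'_min = hc/λ' = 150.0049 keV

Maximum electron kinetic energy:
K_max = E₀ - E'_min = 363.3000 - 150.0049 = 213.2951 keV

(Intermediate values are shown rounded; full precision is carried through to the final answer.)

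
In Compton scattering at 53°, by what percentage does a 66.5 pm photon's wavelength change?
1.4528%

Calculate the Compton shift:
Δλ = λ_C(1 - cos(53°))
Δλ = 2.4263 × (1 - cos(53°))
Δλ = 2.4263 × 0.3982
Δλ = 0.9661 pm

Percentage change:
(Δλ/λ₀) × 100 = (0.9661/66.5) × 100
= 1.4528%

(Intermediate values are shown rounded; full precision is carried through to the final answer.)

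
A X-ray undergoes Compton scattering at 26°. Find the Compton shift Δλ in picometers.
0.2456 pm

Using the Compton scattering formula:
Δλ = λ_C(1 - cos θ)

where λ_C = h/(m_e·c) ≈ 2.4263 pm is the Compton wavelength of an electron.

For θ = 26°:
cos(26°) = 0.8988
1 - cos(26°) = 0.1012

Δλ = 2.4263 × 0.1012
Δλ = 0.2456 pm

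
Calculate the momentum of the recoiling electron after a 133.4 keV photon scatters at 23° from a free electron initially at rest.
2.8174e-23 kg·m/s

The electron is initially at rest, so by conservation of momentum:
p⃗_e = p⃗₀ − p⃗'  (incident photon momentum minus scattered photon momentum)

Photon momentum magnitudes (p = h/λ = E/c):
λ₀ = hc/E₀ = 9.2942 pm → p₀ = h/λ₀ = 7.1293e-23 kg·m/s
Δλ = λ_C(1 − cos 23°) = 0.1929 pm
λ' = 9.4870 pm → p' = h/λ' = 6.9843e-23 kg·m/s

The scattered photon makes angle θ = 23° with the incident direction, so by the law of cosines:
|p⃗_e|² = p₀² + p'² − 2p₀p'cos θ
|p⃗_e|² = (7.1293e-23)² + (6.9843e-23)² − 2·7.1293e-23·6.9843e-23·cos(23°)
|p⃗_e| = 2.8174e-23 kg·m/s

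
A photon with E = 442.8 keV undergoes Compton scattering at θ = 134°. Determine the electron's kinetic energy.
263.4188 keV

By energy conservation: K_e = E_initial - E_final

First find the scattered photon energy:
Initial wavelength: λ = hc/E = 2.8000 pm
Compton shift: Δλ = λ_C(1 - cos(134°)) = 4.1118 pm
Final wavelength: λ' = 2.8000 + 4.1118 = 6.9118 pm
Final photon energy: E' = hc/λ' = 179.3812 keV

Electron kinetic energy:
K_e = E - E' = 442.8000 - 179.3812 = 263.4188 keV

(Intermediate values are shown rounded; full precision is carried through to the final answer.)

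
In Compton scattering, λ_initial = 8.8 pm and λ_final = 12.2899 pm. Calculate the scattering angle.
116.00°

First find the wavelength shift:
Δλ = λ' - λ = 12.2899 - 8.8 = 3.4899 pm

Using Δλ = λ_C(1 - cos θ), with λ_C = h/(m_e·c) ≈ 2.42631024 pm:
cos θ = 1 - Δλ/λ_C
cos θ = 1 - 3.4899/2.42631024
cos θ = -0.438357

θ = arccos(-0.438357)
θ = 116.00°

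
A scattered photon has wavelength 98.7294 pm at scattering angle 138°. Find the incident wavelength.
94.5000 pm

From λ' = λ + Δλ, we have λ = λ' - Δλ

First calculate the Compton shift:
Δλ = λ_C(1 - cos θ)
Δλ = 2.4263 × (1 - cos(138°))
Δλ = 2.4263 × 1.7431
Δλ = 4.2294 pm

Initial wavelength:
λ = λ' - Δλ
λ = 98.7294 - 4.2294
λ = 94.5000 pm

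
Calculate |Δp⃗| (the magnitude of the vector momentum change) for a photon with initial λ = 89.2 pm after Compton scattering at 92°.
1.0542e-23 kg·m/s

Photon momentum magnitude is p = h/λ.

Initial momentum:
p₀ = h/λ = 6.6261e-34/8.9200e-11 = 7.4283e-24 kg·m/s

After scattering:
λ' = λ + Δλ = 89.2 + 2.5110 = 91.7110 pm
p' = h/λ' = 6.6261e-34/9.1711e-11 = 7.2249e-24 kg·m/s

Momentum is a vector; the scattered photon's direction makes angle θ = 92° with the incident direction. The magnitude of the vector change Δp⃗ = p⃗₀ − p⃗' is found from the law of cosines:
|Δp⃗|² = p₀² + p'² − 2p₀p'cos θ
|Δp⃗|² = (7.4283e-24)² + (7.2249e-24)² − 2·7.4283e-24·7.2249e-24·cos(92°)
|Δp⃗| = 1.0542e-23 kg·m/s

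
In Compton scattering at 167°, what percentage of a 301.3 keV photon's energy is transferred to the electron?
0.5379 (or 53.79%)

Calculate initial and final photon energies:

Initial: E₀ = 301.3 keV → λ₀ = 4.1150 pm
Compton shift: Δλ = 4.7904 pm
Final wavelength: λ' = 8.9054 pm
Final energy: E' = 139.2235 keV

Fractional energy loss:
(E₀ - E')/E₀ = (301.3000 - 139.2235)/301.3000
= 162.0765/301.3000
= 0.5379
= 53.79%

(Intermediate values are shown rounded; full precision is carried through to the final answer.)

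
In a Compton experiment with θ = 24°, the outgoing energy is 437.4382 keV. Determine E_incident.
472.4001 keV

Convert final energy to wavelength (hc ≈ 1239.842 keV·pm):
λ' = hc/E' = 1239.842 / 437.4382 = 2.8343 pm

Calculate the Compton shift:
Δλ = λ_C(1 - cos(24°))
Δλ = 2.4263 × (1 - cos(24°))
Δλ = 0.2098 pm

Initial wavelength:
λ = λ' - Δλ = 2.8343 - 0.2098 = 2.6246 pm

Initial energy:
E = hc/λ = 1239.842 / 2.6246 = 472.4001 keV

(Intermediate values are shown rounded; full precision is carried through to the final answer.)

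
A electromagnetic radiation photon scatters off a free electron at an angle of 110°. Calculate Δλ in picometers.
3.2562 pm

Using the Compton scattering formula:
Δλ = λ_C(1 - cos θ)

where λ_C = h/(m_e·c) ≈ 2.4263 pm is the Compton wavelength of an electron.

For θ = 110°:
cos(110°) = -0.3420
1 - cos(110°) = 1.3420

Δλ = 2.4263 × 1.3420
Δλ = 3.2562 pm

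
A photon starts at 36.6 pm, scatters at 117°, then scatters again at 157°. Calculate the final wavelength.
44.7876 pm

Apply Compton shift twice:

First scattering at θ₁ = 117°:
Δλ₁ = λ_C(1 - cos(117°))
Δλ₁ = 2.4263 × 1.4540
Δλ₁ = 3.5278 pm

After first scattering:
λ₁ = 36.6 + 3.5278 = 40.1278 pm

Second scattering at θ₂ = 157°:
Δλ₂ = λ_C(1 - cos(157°))
Δλ₂ = 2.4263 × 1.9205
Δλ₂ = 4.6597 pm

Final wavelength:
λ₂ = 40.1278 + 4.6597 = 44.7876 pm

Total shift: Δλ_total = 3.5278 + 4.6597 = 8.1876 pm

(Intermediate values are shown rounded; full precision is carried through to the final answer.)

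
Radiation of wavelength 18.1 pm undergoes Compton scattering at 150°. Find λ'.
22.6276 pm

Using the Compton formula: λ' = λ + λ_C(1 − cos θ)

For θ = 150°, cos θ = -√3/2 (exact) ≈ -0.8660, so:
1 − cos 150° = 1 − (-√3/2) ≈ 1.8660

Δλ = λ_C × 1.8660 = 2.4263 × 1.8660 = 4.5276 pm

λ' = 18.1 + 4.5276 = 22.6276 pm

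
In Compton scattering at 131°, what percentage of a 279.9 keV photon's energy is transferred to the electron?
0.4756 (or 47.56%)

Calculate initial and final photon energies:

Initial: E₀ = 279.9 keV → λ₀ = 4.4296 pm
Compton shift: Δλ = 4.0181 pm
Final wavelength: λ' = 8.4477 pm
Final energy: E' = 146.7668 keV

Fractional energy loss:
(E₀ - E')/E₀ = (279.9000 - 146.7668)/279.9000
= 133.1332/279.9000
= 0.4756
= 47.56%

(Intermediate values are shown rounded; full precision is carried through to the final answer.)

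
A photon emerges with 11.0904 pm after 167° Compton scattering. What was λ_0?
6.3000 pm

From λ' = λ + Δλ, we have λ = λ' - Δλ

First calculate the Compton shift:
Δλ = λ_C(1 - cos θ)
Δλ = 2.4263 × (1 - cos(167°))
Δλ = 2.4263 × 1.9744
Δλ = 4.7904 pm

Initial wavelength:
λ = λ' - Δλ
λ = 11.0904 - 4.7904
λ = 6.3000 pm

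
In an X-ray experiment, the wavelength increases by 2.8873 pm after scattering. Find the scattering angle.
100.95°

From the Compton formula Δλ = λ_C(1 - cos θ), we can solve for θ:

cos θ = 1 - Δλ/λ_C

Given:
- Δλ = 2.8873 pm
- λ_C = h/(m_e·c) ≈ 2.42631024 pm

cos θ = 1 - 2.8873/2.42631024
cos θ = 1 - 1.189996
cos θ = -0.189996

θ = arccos(-0.189996)
θ = 100.95°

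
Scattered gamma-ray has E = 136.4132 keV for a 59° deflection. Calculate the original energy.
156.7000 keV

Convert final energy to wavelength (hc ≈ 1239.842 keV·pm):
λ' = hc/E' = 1239.842 / 136.4132 = 9.0889 pm

Calculate the Compton shift:
Δλ = λ_C(1 - cos(59°))
Δλ = 2.4263 × (1 - cos(59°))
Δλ = 1.1767 pm

Initial wavelength:
λ = λ' - Δλ = 9.0889 - 1.1767 = 7.9122 pm

Initial energy:
E = hc/λ = 1239.842 / 7.9122 = 156.7000 keV

(Intermediate values are shown rounded; full precision is carried through to the final answer.)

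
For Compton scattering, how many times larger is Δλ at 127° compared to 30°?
127° produces the larger shift by a factor of 11.956

Calculate both shifts using Δλ = λ_C(1 - cos θ):

For θ₁ = 30°:
Δλ₁ = 2.4263 × (1 - cos(30°))
Δλ₁ = 2.4263 × 0.1340
Δλ₁ = 0.3251 pm

For θ₂ = 127°:
Δλ₂ = 2.4263 × (1 - cos(127°))
Δλ₂ = 2.4263 × 1.6018
Δλ₂ = 3.8865 pm

The 127° angle produces the larger shift.
Ratio: 3.8865/0.3251 = 11.956

(Intermediate values are shown rounded; full precision is carried through to the final answer.)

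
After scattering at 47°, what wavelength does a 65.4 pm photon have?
66.1716 pm

Using the Compton scattering formula:
λ' = λ + Δλ = λ + λ_C(1 - cos θ)

Given:
- Initial wavelength λ = 65.4 pm
- Scattering angle θ = 47°
- Compton wavelength λ_C ≈ 2.4263 pm

Calculate the shift:
Δλ = 2.4263 × (1 - cos(47°))
Δλ = 2.4263 × 0.3180
Δλ = 0.7716 pm

Final wavelength:
λ' = 65.4 + 0.7716 = 66.1716 pm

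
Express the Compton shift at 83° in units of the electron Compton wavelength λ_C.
0.8781 λ_C

The Compton shift formula is:
Δλ = λ_C(1 - cos θ)

Dividing both sides by λ_C:
Δλ/λ_C = 1 - cos θ

For θ = 83°:
Δλ/λ_C = 1 - cos(83°)
Δλ/λ_C = 1 - 0.1219
Δλ/λ_C = 0.8781

This means the shift is 0.8781 × λ_C = 2.1306 pm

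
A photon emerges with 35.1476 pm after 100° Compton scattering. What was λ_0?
32.3000 pm

From λ' = λ + Δλ, we have λ = λ' - Δλ

First calculate the Compton shift:
Δλ = λ_C(1 - cos θ)
Δλ = 2.4263 × (1 - cos(100°))
Δλ = 2.4263 × 1.1736
Δλ = 2.8476 pm

Initial wavelength:
λ = λ' - Δλ
λ = 35.1476 - 2.8476
λ = 32.3000 pm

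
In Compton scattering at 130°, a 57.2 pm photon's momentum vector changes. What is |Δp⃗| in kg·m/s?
2.0316e-23 kg·m/s

Photon momentum magnitude is p = h/λ.

Initial momentum:
p₀ = h/λ = 6.6261e-34/5.7200e-11 = 1.1584e-23 kg·m/s

After scattering:
λ' = λ + Δλ = 57.2 + 3.9859 = 61.1859 pm
p' = h/λ' = 6.6261e-34/6.1186e-11 = 1.0829e-23 kg·m/s

Momentum is a vector; the scattered photon's direction makes angle θ = 130° with the incident direction. The magnitude of the vector change Δp⃗ = p⃗₀ − p⃗' is found from the law of cosines:
|Δp⃗|² = p₀² + p'² − 2p₀p'cos θ
|Δp⃗|² = (1.1584e-23)² + (1.0829e-23)² − 2·1.1584e-23·1.0829e-23·cos(130°)
|Δp⃗| = 2.0316e-23 kg·m/s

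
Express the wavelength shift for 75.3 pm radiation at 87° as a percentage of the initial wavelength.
3.0536%

Calculate the Compton shift:
Δλ = λ_C(1 - cos(87°))
Δλ = 2.4263 × (1 - cos(87°))
Δλ = 2.4263 × 0.9477
Δλ = 2.2993 pm

Percentage change:
(Δλ/λ₀) × 100 = (2.2993/75.3) × 100
= 3.0536%

(Intermediate values are shown rounded; full precision is carried through to the final answer.)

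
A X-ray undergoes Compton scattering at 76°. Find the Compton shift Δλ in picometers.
1.8393 pm

Using the Compton scattering formula:
Δλ = λ_C(1 - cos θ)

where λ_C = h/(m_e·c) ≈ 2.4263 pm is the Compton wavelength of an electron.

For θ = 76°:
cos(76°) = 0.2419
1 - cos(76°) = 0.7581

Δλ = 2.4263 × 0.7581
Δλ = 1.8393 pm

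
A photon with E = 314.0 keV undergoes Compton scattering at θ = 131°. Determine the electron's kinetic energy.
158.3711 keV

By energy conservation: K_e = E_initial - E_final

First find the scattered photon energy:
Initial wavelength: λ = hc/E = 3.9485 pm
Compton shift: Δλ = λ_C(1 - cos(131°)) = 4.0181 pm
Final wavelength: λ' = 3.9485 + 4.0181 = 7.9667 pm
Final photon energy: E' = hc/λ' = 155.6289 keV

Electron kinetic energy:
K_e = E - E' = 314.0000 - 155.6289 = 158.3711 keV

(Intermediate values are shown rounded; full precision is carried through to the final answer.)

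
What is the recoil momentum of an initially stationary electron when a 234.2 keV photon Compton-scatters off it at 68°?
1.2652e-22 kg·m/s

The electron is initially at rest, so by conservation of momentum:
p⃗_e = p⃗₀ − p⃗'  (incident photon momentum minus scattered photon momentum)

Photon momentum magnitudes (p = h/λ = E/c):
λ₀ = hc/E₀ = 5.2939 pm → p₀ = h/λ₀ = 1.2516e-22 kg·m/s
Δλ = λ_C(1 − cos 68°) = 1.5174 pm
λ' = 6.8113 pm → p' = h/λ' = 9.7280e-23 kg·m/s

The scattered photon makes angle θ = 68° with the incident direction, so by the law of cosines:
|p⃗_e|² = p₀² + p'² − 2p₀p'cos θ
|p⃗_e|² = (1.2516e-22)² + (9.7280e-23)² − 2·1.2516e-22·9.7280e-23·cos(68°)
|p⃗_e| = 1.2652e-22 kg·m/s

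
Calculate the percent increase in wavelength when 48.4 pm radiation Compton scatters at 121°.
7.5949%

Calculate the Compton shift:
Δλ = λ_C(1 - cos(121°))
Δλ = 2.4263 × (1 - cos(121°))
Δλ = 2.4263 × 1.5150
Δλ = 3.6760 pm

Percentage change:
(Δλ/λ₀) × 100 = (3.6760/48.4) × 100
= 7.5949%

(Intermediate values are shown rounded; full precision is carried through to the final answer.)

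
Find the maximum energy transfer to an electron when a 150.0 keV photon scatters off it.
55.4871 keV

Maximum energy transfer occurs at θ = 180° (backscattering).

Initial photon: E₀ = 150.0 keV → λ₀ = 8.2656 pm

Maximum Compton shift (at 180°):
Δλ_max = 2λ_C = 2 × 2.4263 = 4.8526 pm

Final wavelength:
λ' = 8.2656 + 4.8526 = 13.1182 pm

Minimum photon energy (maximum energy to electron):
E'_min = hc/λ' = 94.5129 keV

Maximum electron kinetic energy:
K_max = E₀ - E'_min = 150.0000 - 94.5129 = 55.4871 keV

(Intermediate values are shown rounded; full precision is carried through to the final answer.)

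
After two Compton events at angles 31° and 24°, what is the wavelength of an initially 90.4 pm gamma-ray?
90.9563 pm

Apply Compton shift twice:

First scattering at θ₁ = 31°:
Δλ₁ = λ_C(1 - cos(31°))
Δλ₁ = 2.4263 × 0.1428
Δλ₁ = 0.3466 pm

After first scattering:
λ₁ = 90.4 + 0.3466 = 90.7466 pm

Second scattering at θ₂ = 24°:
Δλ₂ = λ_C(1 - cos(24°))
Δλ₂ = 2.4263 × 0.0865
Δλ₂ = 0.2098 pm

Final wavelength:
λ₂ = 90.7466 + 0.2098 = 90.9563 pm

Total shift: Δλ_total = 0.3466 + 0.2098 = 0.5563 pm

(Intermediate values are shown rounded; full precision is carried through to the final answer.)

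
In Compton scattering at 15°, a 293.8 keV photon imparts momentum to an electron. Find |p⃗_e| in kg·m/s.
4.0705e-23 kg·m/s

The electron is initially at rest, so by conservation of momentum:
p⃗_e = p⃗₀ − p⃗'  (incident photon momentum minus scattered photon momentum)

Photon momentum magnitudes (p = h/λ = E/c):
λ₀ = hc/E₀ = 4.2200 pm → p₀ = h/λ₀ = 1.5702e-22 kg·m/s
Δλ = λ_C(1 − cos 15°) = 0.0827 pm
λ' = 4.3027 pm → p' = h/λ' = 1.5400e-22 kg·m/s

The scattered photon makes angle θ = 15° with the incident direction, so by the law of cosines:
|p⃗_e|² = p₀² + p'² − 2p₀p'cos θ
|p⃗_e|² = (1.5702e-22)² + (1.5400e-22)² − 2·1.5702e-22·1.5400e-22·cos(15°)
|p⃗_e| = 4.0705e-23 kg·m/s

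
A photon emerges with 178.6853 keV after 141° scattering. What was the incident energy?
472.0002 keV

Convert final energy to wavelength (hc ≈ 1239.842 keV·pm):
λ' = hc/E' = 1239.842 / 178.6853 = 6.9387 pm

Calculate the Compton shift:
Δλ = λ_C(1 - cos(141°))
Δλ = 2.4263 × (1 - cos(141°))
Δλ = 4.3119 pm

Initial wavelength:
λ = λ' - Δλ = 6.9387 - 4.3119 = 2.6268 pm

Initial energy:
E = hc/λ = 1239.842 / 2.6268 = 472.0002 keV

(Intermediate values are shown rounded; full precision is carried through to the final answer.)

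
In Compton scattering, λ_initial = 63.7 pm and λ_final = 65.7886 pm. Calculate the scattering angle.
82.00°

First find the wavelength shift:
Δλ = λ' - λ = 65.7886 - 63.7 = 2.0886 pm

Using Δλ = λ_C(1 - cos θ), with λ_C = h/(m_e·c) ≈ 2.42631024 pm:
cos θ = 1 - Δλ/λ_C
cos θ = 1 - 2.0886/2.42631024
cos θ = 0.139187

θ = arccos(0.139187)
θ = 82.00°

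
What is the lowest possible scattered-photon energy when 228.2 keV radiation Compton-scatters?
120.5397 keV (at θ = 180°)

The scattered photon has minimum energy when its wavelength is maximum, i.e., when the Compton shift Δλ = λ_C(1 − cos θ) is maximum. This occurs at θ = 180° (backscattering), giving Δλ_max = 2λ_C = 4.8526 pm.

Initial wavelength: λ₀ = hc/E₀ = 5.4331 pm
Maximum final wavelength: λ'_max = λ₀ + 2λ_C = 5.4331 + 4.8526 = 10.2858 pm
Minimum final energy: E'_min = hc/λ'_max = 120.5397 keV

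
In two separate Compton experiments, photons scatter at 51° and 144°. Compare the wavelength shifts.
144° produces the larger shift by a factor of 4.880

Calculate both shifts using Δλ = λ_C(1 - cos θ):

For θ₁ = 51°:
Δλ₁ = 2.4263 × (1 - cos(51°))
Δλ₁ = 2.4263 × 0.3707
Δλ₁ = 0.8994 pm

For θ₂ = 144°:
Δλ₂ = 2.4263 × (1 - cos(144°))
Δλ₂ = 2.4263 × 1.8090
Δλ₂ = 4.3892 pm

The 144° angle produces the larger shift.
Ratio: 4.3892/0.8994 = 4.880

(Intermediate values are shown rounded; full precision is carried through to the final answer.)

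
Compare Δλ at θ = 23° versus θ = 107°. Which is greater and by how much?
107° produces the larger shift by a factor of 16.257

Calculate both shifts using Δλ = λ_C(1 - cos θ):

For θ₁ = 23°:
Δλ₁ = 2.4263 × (1 - cos(23°))
Δλ₁ = 2.4263 × 0.0795
Δλ₁ = 0.1929 pm

For θ₂ = 107°:
Δλ₂ = 2.4263 × (1 - cos(107°))
Δλ₂ = 2.4263 × 1.2924
Δλ₂ = 3.1357 pm

The 107° angle produces the larger shift.
Ratio: 3.1357/0.1929 = 16.257

(Intermediate values are shown rounded; full precision is carried through to the final answer.)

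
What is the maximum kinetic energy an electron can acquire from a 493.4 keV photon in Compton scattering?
325.0684 keV

Maximum energy transfer occurs at θ = 180° (backscattering).

Initial photon: E₀ = 493.4 keV → λ₀ = 2.5129 pm

Maximum Compton shift (at 180°):
Δλ_max = 2λ_C = 2 × 2.4263 = 4.8526 pm

Final wavelength:
λ' = 2.5129 + 4.8526 = 7.3655 pm

Minimum photon energy (maximum energy to electron):
E'_min = hc/λ' = 168.3316 keV

Maximum electron kinetic energy:
K_max = E₀ - E'_min = 493.4000 - 168.3316 = 325.0684 keV

(Intermediate values are shown rounded; full precision is carried through to the final answer.)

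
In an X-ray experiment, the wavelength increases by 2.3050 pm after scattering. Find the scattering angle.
87.13°

From the Compton formula Δλ = λ_C(1 - cos θ), we can solve for θ:

cos θ = 1 - Δλ/λ_C

Given:
- Δλ = 2.3050 pm
- λ_C = h/(m_e·c) ≈ 2.42631024 pm

cos θ = 1 - 2.3050/2.42631024
cos θ = 1 - 0.950002
cos θ = 0.049998

θ = arccos(0.049998)
θ = 87.13°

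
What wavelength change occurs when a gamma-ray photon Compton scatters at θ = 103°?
2.9721 pm

Using the Compton scattering formula:
Δλ = λ_C(1 - cos θ)

where λ_C = h/(m_e·c) ≈ 2.4263 pm is the Compton wavelength of an electron.

For θ = 103°:
cos(103°) = -0.2250
1 - cos(103°) = 1.2250

Δλ = 2.4263 × 1.2250
Δλ = 2.9721 pm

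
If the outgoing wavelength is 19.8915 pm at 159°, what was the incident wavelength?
15.2000 pm

From λ' = λ + Δλ, we have λ = λ' - Δλ

First calculate the Compton shift:
Δλ = λ_C(1 - cos θ)
Δλ = 2.4263 × (1 - cos(159°))
Δλ = 2.4263 × 1.9336
Δλ = 4.6915 pm

Initial wavelength:
λ = λ' - Δλ
λ = 19.8915 - 4.6915
λ = 15.2000 pm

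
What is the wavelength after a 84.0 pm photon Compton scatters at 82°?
86.0886 pm

Using the Compton scattering formula:
λ' = λ + Δλ = λ + λ_C(1 - cos θ)

Given:
- Initial wavelength λ = 84.0 pm
- Scattering angle θ = 82°
- Compton wavelength λ_C ≈ 2.4263 pm

Calculate the shift:
Δλ = 2.4263 × (1 - cos(82°))
Δλ = 2.4263 × 0.8608
Δλ = 2.0886 pm

Final wavelength:
λ' = 84.0 + 2.0886 = 86.0886 pm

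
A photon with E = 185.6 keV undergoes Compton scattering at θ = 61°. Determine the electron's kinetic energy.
29.2555 keV

By energy conservation: K_e = E_initial - E_final

First find the scattered photon energy:
Initial wavelength: λ = hc/E = 6.6802 pm
Compton shift: Δλ = λ_C(1 - cos(61°)) = 1.2500 pm
Final wavelength: λ' = 6.6802 + 1.2500 = 7.9302 pm
Final photon energy: E' = hc/λ' = 156.3445 keV

Electron kinetic energy:
K_e = E - E' = 185.6000 - 156.3445 = 29.2555 keV

(Intermediate values are shown rounded; full precision is carried through to the final answer.)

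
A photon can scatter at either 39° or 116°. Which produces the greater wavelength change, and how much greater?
116° produces the larger shift by a factor of 6.454

Calculate both shifts using Δλ = λ_C(1 - cos θ):

For θ₁ = 39°:
Δλ₁ = 2.4263 × (1 - cos(39°))
Δλ₁ = 2.4263 × 0.2229
Δλ₁ = 0.5407 pm

For θ₂ = 116°:
Δλ₂ = 2.4263 × (1 - cos(116°))
Δλ₂ = 2.4263 × 1.4384
Δλ₂ = 3.4899 pm

The 116° angle produces the larger shift.
Ratio: 3.4899/0.5407 = 6.454

(Intermediate values are shown rounded; full precision is carried through to the final answer.)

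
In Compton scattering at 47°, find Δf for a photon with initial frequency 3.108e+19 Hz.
2.302e+18 Hz (decrease)

Convert frequency to wavelength (c = 299792458 m/s):
λ₀ = c/f₀ = 299792458/3.108e+19 = 9.6458320e-12 m = 9.6458 pm

Calculate Compton shift:
Δλ = λ_C(1 - cos(47°)) = 0.7716 pm

Final wavelength:
λ' = λ₀ + Δλ = 9.6458 + 0.7716 = 10.4174 pm

Final frequency:
f' = c/λ' = 299792458/1.0417403e-11 = 2.8778043e+19 Hz

Frequency shift (decrease):
Δf = f₀ - f' = 3.108e+19 - 2.8778043e+19 = 2.302e+18 Hz

(Intermediate values are shown rounded; full precision is carried through to the final answer.)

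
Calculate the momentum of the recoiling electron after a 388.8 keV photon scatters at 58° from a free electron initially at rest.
1.8137e-22 kg·m/s

The electron is initially at rest, so by conservation of momentum:
p⃗_e = p⃗₀ − p⃗'  (incident photon momentum minus scattered photon momentum)

Photon momentum magnitudes (p = h/λ = E/c):
λ₀ = hc/E₀ = 3.1889 pm → p₀ = h/λ₀ = 2.0779e-22 kg·m/s
Δλ = λ_C(1 − cos 58°) = 1.1406 pm
λ' = 4.3295 pm → p' = h/λ' = 1.5305e-22 kg·m/s

The scattered photon makes angle θ = 58° with the incident direction, so by the law of cosines:
|p⃗_e|² = p₀² + p'² − 2p₀p'cos θ
|p⃗_e|² = (2.0779e-22)² + (1.5305e-22)² − 2·2.0779e-22·1.5305e-22·cos(58°)
|p⃗_e| = 1.8137e-22 kg·m/s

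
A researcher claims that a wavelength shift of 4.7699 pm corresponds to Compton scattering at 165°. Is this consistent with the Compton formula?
Yes, consistent

Calculate the expected shift for θ = 165°:

Δλ_expected = λ_C(1 - cos(165°))
Δλ_expected = 2.4263 × (1 - cos(165°))
Δλ_expected = 2.4263 × 1.9659
Δλ_expected = 4.7699 pm

Given shift: 4.7699 pm
Expected shift: 4.7699 pm
Difference: 0.0000 pm

The values match. This is consistent with Compton scattering at the stated angle.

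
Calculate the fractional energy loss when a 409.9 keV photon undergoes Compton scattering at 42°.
0.1708 (or 17.08%)

Calculate initial and final photon energies:

Initial: E₀ = 409.9 keV → λ₀ = 3.0247 pm
Compton shift: Δλ = 0.6232 pm
Final wavelength: λ' = 3.6480 pm
Final energy: E' = 339.8734 keV

Fractional energy loss:
(E₀ - E')/E₀ = (409.9000 - 339.8734)/409.9000
= 70.0266/409.9000
= 0.1708
= 17.08%

(Intermediate values are shown rounded; full precision is carried through to the final answer.)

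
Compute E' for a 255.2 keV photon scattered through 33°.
236.1716 keV

First convert energy to wavelength:
λ = hc/E, with hc ≈ 1239.842 keV·pm (i.e. 1239.842 eV·nm)

For E = 255.2 keV = 255200 eV:
λ = 1239.842 keV·pm / 255.2 keV
λ = 4.8583 pm

Calculate the Compton shift:
Δλ = λ_C(1 - cos(33°)) = 2.4263 × 0.1613
Δλ = 0.3914 pm

Final wavelength:
λ' = 4.8583 + 0.3914 = 5.2498 pm

Final energy:
E' = hc/λ' = 1239.842 / 5.2498 = 236.1716 keV

(Intermediate values are shown rounded; full precision is carried through to the final answer.)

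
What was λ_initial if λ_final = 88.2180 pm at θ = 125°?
84.4000 pm

From λ' = λ + Δλ, we have λ = λ' - Δλ

First calculate the Compton shift:
Δλ = λ_C(1 - cos θ)
Δλ = 2.4263 × (1 - cos(125°))
Δλ = 2.4263 × 1.5736
Δλ = 3.8180 pm

Initial wavelength:
λ = λ' - Δλ
λ = 88.2180 - 3.8180
λ = 84.4000 pm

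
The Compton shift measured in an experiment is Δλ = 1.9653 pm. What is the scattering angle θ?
79.05°

From the Compton formula Δλ = λ_C(1 - cos θ), we can solve for θ:

cos θ = 1 - Δλ/λ_C

Given:
- Δλ = 1.9653 pm
- λ_C = h/(m_e·c) ≈ 2.42631024 pm

cos θ = 1 - 1.9653/2.42631024
cos θ = 1 - 0.809995
cos θ = 0.190005

θ = arccos(0.190005)
θ = 79.05°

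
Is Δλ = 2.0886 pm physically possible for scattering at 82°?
Yes, consistent

Calculate the expected shift for θ = 82°:

Δλ_expected = λ_C(1 - cos(82°))
Δλ_expected = 2.4263 × (1 - cos(82°))
Δλ_expected = 2.4263 × 0.8608
Δλ_expected = 2.0886 pm

Given shift: 2.0886 pm
Expected shift: 2.0886 pm
Difference: 0.0000 pm

The values match. This is consistent with Compton scattering at the stated angle.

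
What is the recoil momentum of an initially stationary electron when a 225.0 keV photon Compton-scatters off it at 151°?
1.8070e-22 kg·m/s

The electron is initially at rest, so by conservation of momentum:
p⃗_e = p⃗₀ − p⃗'  (incident photon momentum minus scattered photon momentum)

Photon momentum magnitudes (p = h/λ = E/c):
λ₀ = hc/E₀ = 5.5104 pm → p₀ = h/λ₀ = 1.2025e-22 kg·m/s
Δλ = λ_C(1 − cos 151°) = 4.5484 pm
λ' = 10.0588 pm → p' = h/λ' = 6.5873e-23 kg·m/s

The scattered photon makes angle θ = 151° with the incident direction, so by the law of cosines:
|p⃗_e|² = p₀² + p'² − 2p₀p'cos θ
|p⃗_e|² = (1.2025e-22)² + (6.5873e-23)² − 2·1.2025e-22·6.5873e-23·cos(151°)
|p⃗_e| = 1.8070e-22 kg·m/s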